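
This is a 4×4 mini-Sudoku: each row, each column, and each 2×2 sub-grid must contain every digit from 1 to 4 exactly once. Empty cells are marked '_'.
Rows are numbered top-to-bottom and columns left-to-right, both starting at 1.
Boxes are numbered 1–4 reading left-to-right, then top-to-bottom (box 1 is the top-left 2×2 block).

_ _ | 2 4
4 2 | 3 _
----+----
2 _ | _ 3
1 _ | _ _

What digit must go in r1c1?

3

Row 1 already contains {2, 4}.
Column 1 already contains {1, 2, 4}.
Its 2×2 block (box 1) already contains {2, 4}.
The only value from 1–4 not eliminated is 3, so r1c1 = 3.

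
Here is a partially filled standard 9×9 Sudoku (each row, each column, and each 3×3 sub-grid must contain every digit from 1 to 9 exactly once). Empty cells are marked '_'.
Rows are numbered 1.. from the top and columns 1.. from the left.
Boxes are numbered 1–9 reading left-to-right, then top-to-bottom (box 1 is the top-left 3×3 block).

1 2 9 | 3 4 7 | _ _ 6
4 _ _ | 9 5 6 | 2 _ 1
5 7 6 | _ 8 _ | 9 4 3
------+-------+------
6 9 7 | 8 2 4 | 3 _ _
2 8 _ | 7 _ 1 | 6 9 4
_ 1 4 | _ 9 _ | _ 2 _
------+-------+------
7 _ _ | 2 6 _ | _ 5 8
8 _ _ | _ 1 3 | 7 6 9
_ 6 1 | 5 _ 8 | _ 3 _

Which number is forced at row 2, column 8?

7

Cell row 2, column 8 itself could take any of {7, 8} by direct elimination.
Consider where 7 can go in row 2.
row 2, column 2 is out (column 2 already has a 7).
row 2, column 3 is out (column 3 already has a 7).
So the only cell in row 2 that can hold 7 is row 2, column 8.
Therefore row 2, column 8 = 7.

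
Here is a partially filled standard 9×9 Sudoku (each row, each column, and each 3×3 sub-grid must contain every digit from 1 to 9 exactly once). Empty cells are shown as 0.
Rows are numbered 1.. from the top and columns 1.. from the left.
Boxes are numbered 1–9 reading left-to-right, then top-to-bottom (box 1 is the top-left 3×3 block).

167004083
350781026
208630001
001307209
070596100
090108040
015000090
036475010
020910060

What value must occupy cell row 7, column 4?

8

Cell row 7, column 4 itself could take any of {2, 8} by direct elimination.
Consider where 8 can go in column 4.
row 1, column 4 is out (row 1 already has a 8).
So the only cell in column 4 that can hold 8 is row 7, column 4.
Therefore row 7, column 4 = 8.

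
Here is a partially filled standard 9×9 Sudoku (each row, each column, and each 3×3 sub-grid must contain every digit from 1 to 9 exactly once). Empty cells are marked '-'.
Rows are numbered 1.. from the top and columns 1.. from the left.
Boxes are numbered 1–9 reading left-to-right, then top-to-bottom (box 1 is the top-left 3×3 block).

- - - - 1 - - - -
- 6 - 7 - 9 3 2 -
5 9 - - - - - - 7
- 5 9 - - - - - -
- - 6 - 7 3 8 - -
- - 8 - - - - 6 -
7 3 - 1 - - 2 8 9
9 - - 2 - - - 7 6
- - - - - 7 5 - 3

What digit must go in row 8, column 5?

Cell row 8, column 5 itself could take any of {3, 4, 5, 8} by direct elimination.
Consider where 3 can go in box 8.
row 7, column 5 is out (row 7 already has a 3).
row 7, column 6 is out (row 7 already has a 3).
row 8, column 6 is out (column 6 already has a 3).
row 9, column 4 is out (row 9 already has a 3).
row 9, column 5 is out (row 9 already has a 3).
So the only cell in box 8 that can hold 3 is row 8, column 5.
Therefore row 8, column 5 = 3.

3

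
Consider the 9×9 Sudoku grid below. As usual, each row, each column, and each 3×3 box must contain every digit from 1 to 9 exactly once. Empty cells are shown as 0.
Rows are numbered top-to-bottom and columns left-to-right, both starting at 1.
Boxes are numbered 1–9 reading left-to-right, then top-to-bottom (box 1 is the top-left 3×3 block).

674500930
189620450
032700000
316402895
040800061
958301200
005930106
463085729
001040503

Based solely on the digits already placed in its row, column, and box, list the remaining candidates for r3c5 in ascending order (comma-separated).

Row 3 already contains {2, 3, 7}.
Column 5 already contains {2, 3, 4, 8}.
Its 3×3 block (box 2) already contains {2, 5, 6, 7}.
Removing those from 1–9 leaves {1, 9} as the candidates for r3c5.

1,9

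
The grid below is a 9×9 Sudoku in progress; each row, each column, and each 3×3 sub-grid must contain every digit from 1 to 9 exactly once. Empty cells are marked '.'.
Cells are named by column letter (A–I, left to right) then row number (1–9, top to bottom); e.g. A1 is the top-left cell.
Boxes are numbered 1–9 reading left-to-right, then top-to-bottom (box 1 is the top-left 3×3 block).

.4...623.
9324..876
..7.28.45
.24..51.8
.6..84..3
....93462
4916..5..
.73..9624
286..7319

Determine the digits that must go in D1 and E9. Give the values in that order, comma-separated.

For D1:
  Consider where 9 can go in row 1.
  A1 is out (column A already has a 9).
  C1 is out (box 1 already has a 9).
  E1 is out (column E already has a 9).
  I1 is out (column I already has a 9).
  So the only cell in row 1 that can hold 9 is D1.
  So D1 = 9.
For E9:
  Consider where 4 can go in row 9.
  D9 is out (column D already has a 4).
  So the only cell in row 9 that can hold 4 is E9.
  So E9 = 4.

9,4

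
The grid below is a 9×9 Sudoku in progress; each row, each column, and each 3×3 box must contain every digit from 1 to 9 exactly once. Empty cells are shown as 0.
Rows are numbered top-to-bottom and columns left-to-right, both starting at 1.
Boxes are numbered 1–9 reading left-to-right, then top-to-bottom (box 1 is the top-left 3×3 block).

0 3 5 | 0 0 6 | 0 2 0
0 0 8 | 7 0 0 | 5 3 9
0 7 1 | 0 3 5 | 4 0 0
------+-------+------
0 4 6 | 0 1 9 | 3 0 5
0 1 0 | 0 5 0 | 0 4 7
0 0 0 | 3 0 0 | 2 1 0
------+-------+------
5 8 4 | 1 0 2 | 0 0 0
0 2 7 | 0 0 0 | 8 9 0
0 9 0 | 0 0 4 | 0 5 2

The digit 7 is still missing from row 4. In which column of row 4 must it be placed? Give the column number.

Consider where 7 can go in row 4.
R4C4 is out (column 4 already has a 7).
R4C8 is out (box 6 already has a 7).
So the only cell in row 4 that can hold 7 is R4C1.
That is column 1.

1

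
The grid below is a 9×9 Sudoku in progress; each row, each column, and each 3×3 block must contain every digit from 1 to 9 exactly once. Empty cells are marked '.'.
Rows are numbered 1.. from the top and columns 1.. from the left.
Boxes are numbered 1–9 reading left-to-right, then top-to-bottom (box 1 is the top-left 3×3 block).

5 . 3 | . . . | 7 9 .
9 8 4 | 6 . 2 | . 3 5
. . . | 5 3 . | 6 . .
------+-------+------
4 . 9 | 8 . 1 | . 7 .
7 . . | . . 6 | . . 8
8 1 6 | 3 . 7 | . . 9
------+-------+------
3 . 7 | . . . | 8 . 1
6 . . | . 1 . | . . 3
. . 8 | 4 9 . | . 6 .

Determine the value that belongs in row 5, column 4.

9

Cell row 5, column 4 itself could take any of {2, 9} by direct elimination.
Consider where 9 can go in box 5.
row 4, column 5 is out (row 4 already has a 9).
row 5, column 5 is out (column 5 already has a 9).
row 6, column 5 is out (row 6 already has a 9).
So the only cell in box 5 that can hold 9 is row 5, column 4.
Therefore row 5, column 4 = 9.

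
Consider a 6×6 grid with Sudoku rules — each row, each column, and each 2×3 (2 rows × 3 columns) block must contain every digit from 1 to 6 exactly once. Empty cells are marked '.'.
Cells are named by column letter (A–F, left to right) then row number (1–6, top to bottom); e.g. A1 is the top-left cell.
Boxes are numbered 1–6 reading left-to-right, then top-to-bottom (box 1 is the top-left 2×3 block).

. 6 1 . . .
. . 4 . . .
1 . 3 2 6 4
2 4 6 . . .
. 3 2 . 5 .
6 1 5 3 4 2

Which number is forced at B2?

2

Cell B2 itself could take any of {2, 5} by direct elimination.
Consider where 2 can go in box 1.
A1 is out (column A already has a 2).
A2 is out (column A already has a 2).
So the only cell in box 1 that can hold 2 is B2.
Therefore B2 = 2.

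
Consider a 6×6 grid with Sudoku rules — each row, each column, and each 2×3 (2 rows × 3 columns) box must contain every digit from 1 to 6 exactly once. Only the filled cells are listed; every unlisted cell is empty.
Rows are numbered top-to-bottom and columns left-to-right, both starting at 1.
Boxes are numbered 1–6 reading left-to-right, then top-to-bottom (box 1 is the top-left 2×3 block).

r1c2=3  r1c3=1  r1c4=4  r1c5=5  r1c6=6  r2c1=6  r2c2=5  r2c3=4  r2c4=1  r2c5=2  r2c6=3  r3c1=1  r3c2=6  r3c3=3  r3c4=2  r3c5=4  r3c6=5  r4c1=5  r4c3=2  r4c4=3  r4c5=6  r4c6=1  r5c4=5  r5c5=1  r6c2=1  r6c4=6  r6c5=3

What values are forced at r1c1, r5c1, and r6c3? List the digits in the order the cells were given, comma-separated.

2,3,5

For r1c1:
  Row 1 already contains {1, 3, 4, 5, 6}.
  Column 1 already contains {1, 5, 6}.
  Its 2×3 block (box 1) already contains {1, 3, 4, 5, 6}.
  The only value from 1–6 not eliminated is 2, so r1c1 = 2.
For r5c1:
  Consider where 3 can go in box 5.
  r5c2 is out (column 2 already has a 3).
  r5c3 is out (column 3 already has a 3).
  r6c1 is out (row 6 already has a 3).
  r6c3 is out (row 6 already has a 3).
  So the only cell in box 5 that can hold 3 is r5c1.
  So r5c1 = 3.
For r6c3:
  Row 6 already contains {1, 3, 6}.
  Column 3 already contains {1, 2, 3, 4}.
  Its 2×3 block (box 5) already contains {1}.
  The only value from 1–6 not eliminated is 5, so r6c3 = 5.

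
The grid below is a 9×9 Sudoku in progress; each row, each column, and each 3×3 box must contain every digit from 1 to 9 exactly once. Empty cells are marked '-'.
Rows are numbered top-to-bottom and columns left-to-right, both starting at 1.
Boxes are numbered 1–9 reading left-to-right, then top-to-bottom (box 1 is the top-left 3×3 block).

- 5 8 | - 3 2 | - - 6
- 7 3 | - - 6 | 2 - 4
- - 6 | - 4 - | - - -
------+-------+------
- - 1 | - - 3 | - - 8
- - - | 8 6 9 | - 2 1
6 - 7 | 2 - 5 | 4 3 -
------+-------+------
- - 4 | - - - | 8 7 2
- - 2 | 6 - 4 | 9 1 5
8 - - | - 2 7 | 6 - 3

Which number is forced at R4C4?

4

Cell R4C4 itself could take any of {4, 7} by direct elimination.
Consider where 4 can go in column 4.
R1C4 is out (box 2 already has a 4).
R2C4 is out (row 2 already has a 4).
R3C4 is out (row 3 already has a 4).
R7C4 is out (row 7 already has a 4).
R9C4 is out (box 8 already has a 4).
So the only cell in column 4 that can hold 4 is R4C4.
Therefore R4C4 = 4.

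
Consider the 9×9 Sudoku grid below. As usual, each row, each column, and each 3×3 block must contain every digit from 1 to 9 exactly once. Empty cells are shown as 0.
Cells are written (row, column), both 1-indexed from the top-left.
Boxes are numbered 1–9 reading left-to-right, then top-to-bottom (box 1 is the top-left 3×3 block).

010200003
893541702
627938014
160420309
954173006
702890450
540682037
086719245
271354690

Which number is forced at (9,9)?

Row 9 already contains {1, 2, 3, 4, 5, 6, 7, 9}.
Column 9 already contains {2, 3, 4, 5, 6, 7, 9}.
Its 3×3 block (box 9) already contains {2, 3, 4, 5, 6, 7, 9}.
The only value from 1–9 not eliminated is 8, so (9,9) = 8.

8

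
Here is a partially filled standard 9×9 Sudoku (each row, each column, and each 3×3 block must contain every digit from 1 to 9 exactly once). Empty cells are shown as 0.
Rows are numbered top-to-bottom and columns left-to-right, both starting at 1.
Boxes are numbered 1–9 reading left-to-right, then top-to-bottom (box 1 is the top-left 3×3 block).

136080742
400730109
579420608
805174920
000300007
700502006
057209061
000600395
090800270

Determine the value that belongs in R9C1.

6

Cell R9C1 itself could take any of {3, 6} by direct elimination.
Consider where 6 can go in row 9.
R9C3 is out (column 3 already has a 6).
R9C5 is out (box 8 already has a 6).
R9C6 is out (box 8 already has a 6).
R9C9 is out (column 9 already has a 6).
So the only cell in row 9 that can hold 6 is R9C1.
Therefore R9C1 = 6.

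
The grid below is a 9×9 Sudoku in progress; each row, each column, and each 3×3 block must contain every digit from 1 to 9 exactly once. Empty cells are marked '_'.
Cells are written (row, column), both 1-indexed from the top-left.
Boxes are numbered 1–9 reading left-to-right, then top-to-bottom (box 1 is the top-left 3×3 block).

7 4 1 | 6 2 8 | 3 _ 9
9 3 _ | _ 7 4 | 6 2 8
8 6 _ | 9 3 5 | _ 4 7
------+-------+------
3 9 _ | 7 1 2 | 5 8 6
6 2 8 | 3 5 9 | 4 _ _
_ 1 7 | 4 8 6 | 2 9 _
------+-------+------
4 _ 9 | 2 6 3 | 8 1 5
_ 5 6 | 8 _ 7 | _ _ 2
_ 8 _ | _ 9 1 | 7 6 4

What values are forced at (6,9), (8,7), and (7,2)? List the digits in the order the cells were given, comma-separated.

3,9,7

For (6,9):
  Row 6 already contains {1, 2, 4, 6, 7, 8, 9}.
  Column 9 already contains {2, 4, 5, 6, 7, 8, 9}.
  Its 3×3 block (box 6) already contains {2, 4, 5, 6, 8, 9}.
  The only value from 1–9 not eliminated is 3, so (6,9) = 3.
For (8,7):
  Row 8 already contains {2, 5, 6, 7, 8}.
  Column 7 already contains {2, 3, 4, 5, 6, 7, 8}.
  Its 3×3 block (box 9) already contains {1, 2, 4, 5, 6, 7, 8}.
  The only value from 1–9 not eliminated is 9, so (8,7) = 9.
For (7,2):
  Row 7 already contains {1, 2, 3, 4, 5, 6, 8, 9}.
  Column 2 already contains {1, 2, 3, 4, 5, 6, 8, 9}.
  Its 3×3 block (box 7) already contains {4, 5, 6, 8, 9}.
  The only value from 1–9 not eliminated is 7, so (7,2) = 7.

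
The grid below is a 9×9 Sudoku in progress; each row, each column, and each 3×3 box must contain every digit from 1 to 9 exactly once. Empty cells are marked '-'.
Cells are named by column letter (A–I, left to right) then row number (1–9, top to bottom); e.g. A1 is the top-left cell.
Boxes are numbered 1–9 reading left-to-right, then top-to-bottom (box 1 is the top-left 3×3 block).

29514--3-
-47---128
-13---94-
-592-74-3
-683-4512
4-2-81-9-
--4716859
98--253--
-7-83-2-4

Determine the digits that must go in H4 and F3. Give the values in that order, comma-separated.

8,2

For H4:
  Consider where 8 can go in column H.
  H8 is out (row 8 already has a 8).
  H9 is out (row 9 already has a 8).
  So the only cell in column H that can hold 8 is H4.
  So H4 = 8.
For F3:
  Consider where 2 can go in box 2.
  F1 is out (row 1 already has a 2). D2 is out (row 2 already has a 2). E2 is out (row 2 already has a 2). F2 is out (row 2 already has a 2). The remaining empty cells in box 2 are similarly blocked.
  So the only cell in box 2 that can hold 2 is F3.
  So F3 = 2.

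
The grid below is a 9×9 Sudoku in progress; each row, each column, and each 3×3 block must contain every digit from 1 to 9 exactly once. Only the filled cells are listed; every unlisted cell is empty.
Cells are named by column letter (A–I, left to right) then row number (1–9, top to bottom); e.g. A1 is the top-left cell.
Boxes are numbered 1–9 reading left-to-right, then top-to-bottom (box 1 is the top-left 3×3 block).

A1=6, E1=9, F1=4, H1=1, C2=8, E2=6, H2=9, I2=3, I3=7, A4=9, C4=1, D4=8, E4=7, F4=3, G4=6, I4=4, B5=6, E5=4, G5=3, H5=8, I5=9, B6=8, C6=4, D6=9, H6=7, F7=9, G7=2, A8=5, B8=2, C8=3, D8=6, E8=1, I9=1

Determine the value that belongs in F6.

6

Cell F6 itself could take any of {1, 2, 5, 6} by direct elimination.
Consider where 6 can go in column F.
F2 is out (row 2 already has a 6).
F3 is out (box 2 already has a 6).
F5 is out (row 5 already has a 6).
F8 is out (row 8 already has a 6).
F9 is out (box 8 already has a 6).
So the only cell in column F that can hold 6 is F6.
Therefore F6 = 6.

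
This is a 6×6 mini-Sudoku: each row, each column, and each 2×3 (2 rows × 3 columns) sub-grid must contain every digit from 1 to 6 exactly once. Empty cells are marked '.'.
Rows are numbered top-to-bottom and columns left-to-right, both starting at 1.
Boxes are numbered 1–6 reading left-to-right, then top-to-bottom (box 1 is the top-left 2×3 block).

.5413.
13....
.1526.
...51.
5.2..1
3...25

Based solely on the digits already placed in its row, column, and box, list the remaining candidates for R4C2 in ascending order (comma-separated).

Row 4 already contains {1, 5}.
Column 2 already contains {1, 3, 5}.
Its 2×3 block (box 3) already contains {1, 5}.
Removing those from 1–6 leaves {2, 4, 6} as the candidates for R4C2.

2,4,6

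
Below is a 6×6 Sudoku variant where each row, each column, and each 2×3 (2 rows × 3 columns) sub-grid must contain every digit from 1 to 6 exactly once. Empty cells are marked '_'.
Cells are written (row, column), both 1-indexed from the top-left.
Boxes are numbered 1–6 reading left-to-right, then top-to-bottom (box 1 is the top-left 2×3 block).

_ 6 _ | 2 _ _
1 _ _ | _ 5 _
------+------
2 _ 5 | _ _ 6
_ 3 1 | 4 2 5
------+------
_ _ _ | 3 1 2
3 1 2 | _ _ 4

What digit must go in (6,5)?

6

Row 6 already contains {1, 2, 3, 4}.
Column 5 already contains {1, 2, 5}.
Its 2×3 block (box 6) already contains {1, 2, 3, 4}.
The only value from 1–6 not eliminated is 6, so (6,5) = 6.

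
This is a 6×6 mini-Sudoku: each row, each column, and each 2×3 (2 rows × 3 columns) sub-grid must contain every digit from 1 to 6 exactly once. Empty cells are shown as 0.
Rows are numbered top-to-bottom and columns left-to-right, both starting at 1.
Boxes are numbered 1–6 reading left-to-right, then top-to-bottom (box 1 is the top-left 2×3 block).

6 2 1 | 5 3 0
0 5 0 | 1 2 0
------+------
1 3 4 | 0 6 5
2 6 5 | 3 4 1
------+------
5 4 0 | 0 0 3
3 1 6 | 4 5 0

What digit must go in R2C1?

4

Row 2 already contains {1, 2, 5}.
Column 1 already contains {1, 2, 3, 5, 6}.
Its 2×3 block (box 1) already contains {1, 2, 5, 6}.
The only value from 1–6 not eliminated is 4, so R2C1 = 4.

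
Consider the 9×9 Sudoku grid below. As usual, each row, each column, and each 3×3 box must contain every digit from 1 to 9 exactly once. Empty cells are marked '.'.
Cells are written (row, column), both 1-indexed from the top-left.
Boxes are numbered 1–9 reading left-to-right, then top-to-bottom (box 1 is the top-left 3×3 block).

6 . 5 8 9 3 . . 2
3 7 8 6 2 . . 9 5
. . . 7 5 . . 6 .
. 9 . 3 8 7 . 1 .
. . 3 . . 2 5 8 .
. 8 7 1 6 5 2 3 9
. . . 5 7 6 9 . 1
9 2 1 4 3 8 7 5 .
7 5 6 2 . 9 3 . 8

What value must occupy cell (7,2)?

Cell (7,2) itself could take any of {3, 4} by direct elimination.
Consider where 3 can go in row 7.
(7,1) is out (column 1 already has a 3).
(7,3) is out (column 3 already has a 3).
(7,8) is out (column 8 already has a 3).
So the only cell in row 7 that can hold 3 is (7,2).
Therefore (7,2) = 3.

3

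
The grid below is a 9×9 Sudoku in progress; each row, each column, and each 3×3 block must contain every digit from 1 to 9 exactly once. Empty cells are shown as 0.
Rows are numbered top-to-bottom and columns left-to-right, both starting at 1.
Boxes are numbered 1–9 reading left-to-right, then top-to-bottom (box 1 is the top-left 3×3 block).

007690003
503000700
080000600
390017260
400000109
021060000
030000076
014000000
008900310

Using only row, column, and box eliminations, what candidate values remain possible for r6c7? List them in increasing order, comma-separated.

4,5,8

Row 6 already contains {1, 2, 6}.
Column 7 already contains {1, 2, 3, 6, 7}.
Its 3×3 block (box 6) already contains {1, 2, 6, 9}.
Removing those from 1–9 leaves {4, 5, 8} as the candidates for r6c7.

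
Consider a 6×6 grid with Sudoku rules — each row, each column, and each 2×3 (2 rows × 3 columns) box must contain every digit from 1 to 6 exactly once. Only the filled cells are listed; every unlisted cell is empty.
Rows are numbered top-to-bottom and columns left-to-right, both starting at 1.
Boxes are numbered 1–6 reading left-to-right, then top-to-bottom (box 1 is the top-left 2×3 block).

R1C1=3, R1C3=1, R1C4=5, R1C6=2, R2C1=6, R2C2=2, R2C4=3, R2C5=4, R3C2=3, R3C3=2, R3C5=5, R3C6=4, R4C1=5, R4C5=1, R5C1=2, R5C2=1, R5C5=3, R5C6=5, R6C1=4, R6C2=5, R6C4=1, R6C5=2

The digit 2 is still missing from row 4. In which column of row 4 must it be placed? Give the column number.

4

Consider where 2 can go in row 4.
R4C2 is out (column 2 already has a 2).
R4C3 is out (column 3 already has a 2).
R4C6 is out (column 6 already has a 2).
So the only cell in row 4 that can hold 2 is R4C4.
That is column 4.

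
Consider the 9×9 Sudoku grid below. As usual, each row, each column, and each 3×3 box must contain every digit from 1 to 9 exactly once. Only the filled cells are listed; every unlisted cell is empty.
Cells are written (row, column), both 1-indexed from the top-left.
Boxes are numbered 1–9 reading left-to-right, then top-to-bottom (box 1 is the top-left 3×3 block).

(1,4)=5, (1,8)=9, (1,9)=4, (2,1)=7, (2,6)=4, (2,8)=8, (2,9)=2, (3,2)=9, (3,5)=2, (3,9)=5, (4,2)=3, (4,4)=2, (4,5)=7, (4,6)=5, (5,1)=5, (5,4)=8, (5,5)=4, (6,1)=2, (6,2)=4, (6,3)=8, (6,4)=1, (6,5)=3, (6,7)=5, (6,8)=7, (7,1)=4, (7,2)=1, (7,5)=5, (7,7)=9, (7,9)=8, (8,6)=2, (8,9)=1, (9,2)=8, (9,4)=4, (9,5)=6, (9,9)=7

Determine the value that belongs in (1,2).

2

Cell (1,2) itself could take any of {2, 6} by direct elimination.
Consider where 2 can go in column 2.
(2,2) is out (row 2 already has a 2).
(5,2) is out (box 4 already has a 2).
(8,2) is out (row 8 already has a 2).
So the only cell in column 2 that can hold 2 is (1,2).
Therefore (1,2) = 2.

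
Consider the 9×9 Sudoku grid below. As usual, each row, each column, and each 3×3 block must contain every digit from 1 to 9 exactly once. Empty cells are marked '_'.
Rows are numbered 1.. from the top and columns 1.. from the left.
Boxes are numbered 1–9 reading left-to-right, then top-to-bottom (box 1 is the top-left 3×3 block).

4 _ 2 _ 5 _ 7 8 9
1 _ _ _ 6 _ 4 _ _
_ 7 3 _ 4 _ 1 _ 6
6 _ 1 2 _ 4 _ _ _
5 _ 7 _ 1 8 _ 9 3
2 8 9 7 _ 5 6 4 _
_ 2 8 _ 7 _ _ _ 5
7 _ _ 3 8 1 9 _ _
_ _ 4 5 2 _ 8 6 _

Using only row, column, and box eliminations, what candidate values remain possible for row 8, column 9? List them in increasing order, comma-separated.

2,4

Row 8 already contains {1, 3, 7, 8, 9}.
Column 9 already contains {3, 5, 6, 9}.
Its 3×3 block (box 9) already contains {5, 6, 8, 9}.
Removing those from 1–9 leaves {2, 4} as the candidates for row 8, column 9.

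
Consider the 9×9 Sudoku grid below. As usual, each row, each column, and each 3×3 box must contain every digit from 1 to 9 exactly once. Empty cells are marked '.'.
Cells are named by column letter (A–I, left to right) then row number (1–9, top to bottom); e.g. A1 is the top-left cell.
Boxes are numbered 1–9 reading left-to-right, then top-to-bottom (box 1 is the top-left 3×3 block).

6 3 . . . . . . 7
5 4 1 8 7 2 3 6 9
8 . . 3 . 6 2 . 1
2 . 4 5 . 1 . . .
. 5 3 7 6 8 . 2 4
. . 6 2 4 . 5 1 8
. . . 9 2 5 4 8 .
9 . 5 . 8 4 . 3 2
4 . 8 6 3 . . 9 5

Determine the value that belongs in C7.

7

Row 7 already contains {2, 4, 5, 8, 9}.
Column C already contains {1, 3, 4, 5, 6, 8}.
Its 3×3 block (box 7) already contains {4, 5, 8, 9}.
The only value from 1–9 not eliminated is 7, so C7 = 7.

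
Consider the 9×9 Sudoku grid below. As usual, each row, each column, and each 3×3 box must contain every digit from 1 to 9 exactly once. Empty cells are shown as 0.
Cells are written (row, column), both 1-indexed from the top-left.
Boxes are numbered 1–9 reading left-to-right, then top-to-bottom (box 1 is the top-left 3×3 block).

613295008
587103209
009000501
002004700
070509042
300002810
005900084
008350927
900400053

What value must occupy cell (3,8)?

Cell (3,8) itself could take any of {3, 6, 7} by direct elimination.
Consider where 3 can go in row 3.
(3,1) is out (column 1 already has a 3).
(3,2) is out (box 1 already has a 3).
(3,4) is out (column 4 already has a 3).
(3,5) is out (box 2 already has a 3).
(3,6) is out (column 6 already has a 3).
So the only cell in row 3 that can hold 3 is (3,8).
Therefore (3,8) = 3.

3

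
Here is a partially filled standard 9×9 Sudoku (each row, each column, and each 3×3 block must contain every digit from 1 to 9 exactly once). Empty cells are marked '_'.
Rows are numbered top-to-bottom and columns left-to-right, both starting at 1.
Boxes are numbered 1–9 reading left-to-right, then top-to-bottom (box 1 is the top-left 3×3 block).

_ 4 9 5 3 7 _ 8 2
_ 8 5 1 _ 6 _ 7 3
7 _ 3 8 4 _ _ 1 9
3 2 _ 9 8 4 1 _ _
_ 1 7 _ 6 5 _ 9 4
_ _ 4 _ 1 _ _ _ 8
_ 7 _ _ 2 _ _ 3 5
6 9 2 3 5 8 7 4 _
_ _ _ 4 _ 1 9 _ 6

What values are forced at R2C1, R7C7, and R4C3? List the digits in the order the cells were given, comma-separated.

For R2C1:
  Row 2 already contains {1, 3, 5, 6, 7, 8}.
  Column 1 already contains {3, 6, 7}.
  Its 3×3 block (box 1) already contains {3, 4, 5, 7, 8, 9}.
  The only value from 1–9 not eliminated is 2, so R2C1 = 2.
For R7C7:
  Row 7 already contains {2, 3, 5, 7}.
  Column 7 already contains {1, 7, 9}.
  Its 3×3 block (box 9) already contains {3, 4, 5, 6, 7, 9}.
  The only value from 1–9 not eliminated is 8, so R7C7 = 8.
For R4C3:
  Row 4 already contains {1, 2, 3, 4, 8, 9}.
  Column 3 already contains {2, 3, 4, 5, 7, 9}.
  Its 3×3 block (box 4) already contains {1, 2, 3, 4, 7}.
  The only value from 1–9 not eliminated is 6, so R4C3 = 6.

2,8,6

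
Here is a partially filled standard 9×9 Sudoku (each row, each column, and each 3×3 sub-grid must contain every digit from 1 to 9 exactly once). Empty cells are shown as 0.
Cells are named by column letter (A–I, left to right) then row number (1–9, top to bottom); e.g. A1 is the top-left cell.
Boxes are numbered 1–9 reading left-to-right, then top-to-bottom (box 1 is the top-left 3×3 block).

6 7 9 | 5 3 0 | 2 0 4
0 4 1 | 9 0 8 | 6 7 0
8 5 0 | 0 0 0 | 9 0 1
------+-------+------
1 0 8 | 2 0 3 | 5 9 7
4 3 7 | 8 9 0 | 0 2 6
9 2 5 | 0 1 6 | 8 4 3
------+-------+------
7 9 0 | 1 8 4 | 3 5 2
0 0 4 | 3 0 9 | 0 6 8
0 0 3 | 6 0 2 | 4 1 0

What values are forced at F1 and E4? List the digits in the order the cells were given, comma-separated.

1,4

For F1:
  Row 1 already contains {2, 3, 4, 5, 6, 7, 9}.
  Column F already contains {2, 3, 4, 6, 8, 9}.
  Its 3×3 block (box 2) already contains {3, 5, 8, 9}.
  The only value from 1–9 not eliminated is 1, so F1 = 1.
For E4:
  Row 4 already contains {1, 2, 3, 5, 7, 8, 9}.
  Column E already contains {1, 3, 8, 9}.
  Its 3×3 block (box 5) already contains {1, 2, 3, 6, 8, 9}.
  The only value from 1–9 not eliminated is 4, so E4 = 4.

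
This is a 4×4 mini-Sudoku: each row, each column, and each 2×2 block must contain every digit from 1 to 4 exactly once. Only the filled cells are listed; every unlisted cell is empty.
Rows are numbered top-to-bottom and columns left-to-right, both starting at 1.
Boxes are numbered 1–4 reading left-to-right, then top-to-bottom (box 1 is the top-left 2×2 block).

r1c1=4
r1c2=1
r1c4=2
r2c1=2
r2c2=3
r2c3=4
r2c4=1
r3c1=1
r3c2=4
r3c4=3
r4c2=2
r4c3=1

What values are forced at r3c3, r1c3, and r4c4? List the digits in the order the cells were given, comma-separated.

2,3,4

For r3c3:
  Row 3 already contains {1, 3, 4}.
  Column 3 already contains {1, 4}.
  Its 2×2 block (box 4) already contains {1, 3}.
  The only value from 1–4 not eliminated is 2, so r3c3 = 2.
For r1c3:
  Row 1 already contains {1, 2, 4}.
  Column 3 already contains {1, 4}.
  Its 2×2 block (box 2) already contains {1, 2, 4}.
  The only value from 1–4 not eliminated is 3, so r1c3 = 3.
For r4c4:
  Row 4 already contains {1, 2}.
  Column 4 already contains {1, 2, 3}.
  Its 2×2 block (box 4) already contains {1, 3}.
  The only value from 1–4 not eliminated is 4, so r4c4 = 4.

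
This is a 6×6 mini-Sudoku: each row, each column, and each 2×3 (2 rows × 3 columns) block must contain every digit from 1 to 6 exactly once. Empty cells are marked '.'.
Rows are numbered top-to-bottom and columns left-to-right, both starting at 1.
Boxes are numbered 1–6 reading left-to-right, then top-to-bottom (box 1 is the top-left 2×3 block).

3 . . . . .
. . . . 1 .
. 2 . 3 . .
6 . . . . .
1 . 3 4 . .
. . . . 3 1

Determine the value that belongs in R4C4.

1

Cell R4C4 itself could take any of {1, 2, 5} by direct elimination.
Consider where 1 can go in box 4.
R3C5 is out (column 5 already has a 1).
R3C6 is out (column 6 already has a 1).
R4C5 is out (column 5 already has a 1).
R4C6 is out (column 6 already has a 1).
So the only cell in box 4 that can hold 1 is R4C4.
Therefore R4C4 = 1.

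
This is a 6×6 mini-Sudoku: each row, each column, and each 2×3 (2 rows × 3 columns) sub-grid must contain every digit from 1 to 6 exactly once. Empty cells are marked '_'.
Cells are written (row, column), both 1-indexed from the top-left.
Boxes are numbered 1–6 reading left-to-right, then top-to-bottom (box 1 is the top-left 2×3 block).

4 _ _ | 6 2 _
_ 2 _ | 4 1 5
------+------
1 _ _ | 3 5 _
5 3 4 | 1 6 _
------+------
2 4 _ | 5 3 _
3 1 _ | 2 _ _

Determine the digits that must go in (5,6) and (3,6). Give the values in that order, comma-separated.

For (5,6):
  Consider where 1 can go in box 6.
  (6,5) is out (row 6 already has a 1).
  (6,6) is out (row 6 already has a 1).
  So the only cell in box 6 that can hold 1 is (5,6).
  So (5,6) = 1.
For (3,6):
  Consider where 4 can go in box 4.
  (4,6) is out (row 4 already has a 4).
  So the only cell in box 4 that can hold 4 is (3,6).
  So (3,6) = 4.

1,4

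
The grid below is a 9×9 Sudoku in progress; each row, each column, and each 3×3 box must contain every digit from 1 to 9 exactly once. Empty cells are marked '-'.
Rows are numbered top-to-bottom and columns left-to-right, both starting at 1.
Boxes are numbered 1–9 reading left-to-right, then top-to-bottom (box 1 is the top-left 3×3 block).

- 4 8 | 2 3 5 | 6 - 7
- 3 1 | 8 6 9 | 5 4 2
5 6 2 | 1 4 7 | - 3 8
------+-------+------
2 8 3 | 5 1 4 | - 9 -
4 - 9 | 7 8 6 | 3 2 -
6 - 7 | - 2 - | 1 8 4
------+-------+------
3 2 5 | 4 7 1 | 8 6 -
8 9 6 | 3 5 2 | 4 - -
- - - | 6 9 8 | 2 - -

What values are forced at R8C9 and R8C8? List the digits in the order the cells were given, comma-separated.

For R8C9:
  Row 8 already contains {2, 3, 4, 5, 6, 8, 9}.
  Column 9 already contains {2, 4, 7, 8}.
  Its 3×3 block (box 9) already contains {2, 4, 6, 8}.
  The only value from 1–9 not eliminated is 1, so R8C9 = 1.
For R8C8:
  Consider where 7 can go in row 8.
  R8C9 is out (column 9 already has a 7).
  So the only cell in row 8 that can hold 7 is R8C8.
  So R8C8 = 7.

1,7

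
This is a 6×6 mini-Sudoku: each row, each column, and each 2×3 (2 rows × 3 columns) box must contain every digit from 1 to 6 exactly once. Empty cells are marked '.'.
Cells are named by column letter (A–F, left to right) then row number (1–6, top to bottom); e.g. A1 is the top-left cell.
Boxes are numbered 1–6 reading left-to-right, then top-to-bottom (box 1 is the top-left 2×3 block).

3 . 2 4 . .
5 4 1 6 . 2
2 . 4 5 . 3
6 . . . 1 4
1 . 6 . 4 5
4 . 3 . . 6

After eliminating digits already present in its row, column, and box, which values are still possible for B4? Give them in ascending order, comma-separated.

3,5

Row 4 already contains {1, 4, 6}.
Column B already contains {4}.
Its 2×3 block (box 3) already contains {2, 4, 6}.
Removing those from 1–6 leaves {3, 5} as the candidates for B4.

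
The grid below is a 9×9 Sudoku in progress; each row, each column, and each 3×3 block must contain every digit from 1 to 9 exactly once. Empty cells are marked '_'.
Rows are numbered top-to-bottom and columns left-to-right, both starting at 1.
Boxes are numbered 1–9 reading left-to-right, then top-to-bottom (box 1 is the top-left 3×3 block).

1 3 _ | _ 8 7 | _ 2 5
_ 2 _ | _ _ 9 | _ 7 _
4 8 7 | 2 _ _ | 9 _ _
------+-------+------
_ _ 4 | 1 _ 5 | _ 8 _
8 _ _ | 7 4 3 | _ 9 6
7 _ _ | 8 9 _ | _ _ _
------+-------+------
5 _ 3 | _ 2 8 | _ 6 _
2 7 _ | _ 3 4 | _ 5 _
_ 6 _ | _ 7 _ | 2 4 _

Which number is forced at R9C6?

Row 9 already contains {2, 4, 6, 7}.
Column 6 already contains {3, 4, 5, 7, 8, 9}.
Its 3×3 block (box 8) already contains {2, 3, 4, 7, 8}.
The only value from 1–9 not eliminated is 1, so R9C6 = 1.

1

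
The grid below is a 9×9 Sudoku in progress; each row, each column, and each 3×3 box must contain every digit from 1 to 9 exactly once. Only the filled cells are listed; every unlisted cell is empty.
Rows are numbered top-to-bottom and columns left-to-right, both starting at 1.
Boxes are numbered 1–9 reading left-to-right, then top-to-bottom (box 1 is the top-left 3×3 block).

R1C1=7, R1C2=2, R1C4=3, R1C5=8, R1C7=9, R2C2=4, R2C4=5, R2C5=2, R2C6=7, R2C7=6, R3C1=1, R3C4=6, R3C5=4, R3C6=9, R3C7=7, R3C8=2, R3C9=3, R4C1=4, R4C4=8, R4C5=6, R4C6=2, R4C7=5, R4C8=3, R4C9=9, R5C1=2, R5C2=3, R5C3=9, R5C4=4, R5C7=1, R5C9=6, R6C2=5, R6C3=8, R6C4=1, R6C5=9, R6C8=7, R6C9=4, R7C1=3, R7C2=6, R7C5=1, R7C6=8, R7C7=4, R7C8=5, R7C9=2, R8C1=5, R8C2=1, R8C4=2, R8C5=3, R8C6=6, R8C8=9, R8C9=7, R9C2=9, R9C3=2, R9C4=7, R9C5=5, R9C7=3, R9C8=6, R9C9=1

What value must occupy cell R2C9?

Row 2 already contains {2, 4, 5, 6, 7}.
Column 9 already contains {1, 2, 3, 4, 6, 7, 9}.
Its 3×3 block (box 3) already contains {2, 3, 6, 7, 9}.
The only value from 1–9 not eliminated is 8, so R2C9 = 8.

8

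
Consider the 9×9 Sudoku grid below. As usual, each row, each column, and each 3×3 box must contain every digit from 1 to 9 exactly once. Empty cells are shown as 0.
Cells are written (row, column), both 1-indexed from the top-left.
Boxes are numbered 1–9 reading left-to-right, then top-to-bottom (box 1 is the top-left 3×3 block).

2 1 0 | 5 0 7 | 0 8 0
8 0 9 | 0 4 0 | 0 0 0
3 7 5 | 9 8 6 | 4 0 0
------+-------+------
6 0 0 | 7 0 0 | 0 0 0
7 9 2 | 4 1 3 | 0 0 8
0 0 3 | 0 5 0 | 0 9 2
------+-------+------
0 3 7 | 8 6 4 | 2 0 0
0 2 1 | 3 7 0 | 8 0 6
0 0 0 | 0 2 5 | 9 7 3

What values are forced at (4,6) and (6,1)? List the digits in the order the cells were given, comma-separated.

For (4,6):
  Consider where 2 can go in row 4.
  (4,2) is out (column 2 already has a 2). (4,3) is out (column 3 already has a 2). (4,5) is out (column 5 already has a 2). (4,7) is out (column 7 already has a 2). The remaining empty cells in row 4 are similarly blocked.
  So the only cell in row 4 that can hold 2 is (4,6).
  So (4,6) = 2.
For (6,1):
  Consider where 1 can go in box 4.
  (4,2) is out (column 2 already has a 1).
  (4,3) is out (column 3 already has a 1).
  (6,2) is out (column 2 already has a 1).
  So the only cell in box 4 that can hold 1 is (6,1).
  So (6,1) = 1.

2,1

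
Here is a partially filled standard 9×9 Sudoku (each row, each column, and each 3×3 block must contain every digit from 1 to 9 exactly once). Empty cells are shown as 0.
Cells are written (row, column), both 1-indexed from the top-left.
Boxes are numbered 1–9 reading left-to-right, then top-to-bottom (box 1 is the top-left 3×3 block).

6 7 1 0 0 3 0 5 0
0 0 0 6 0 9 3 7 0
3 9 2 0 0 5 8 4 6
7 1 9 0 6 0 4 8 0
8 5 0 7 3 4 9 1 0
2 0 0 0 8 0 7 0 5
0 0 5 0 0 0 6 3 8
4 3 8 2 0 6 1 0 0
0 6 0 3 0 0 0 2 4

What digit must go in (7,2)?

2

Row 7 already contains {3, 5, 6, 8}.
Column 2 already contains {1, 3, 5, 6, 7, 9}.
Its 3×3 block (box 7) already contains {3, 4, 5, 6, 8}.
The only value from 1–9 not eliminated is 2, so (7,2) = 2.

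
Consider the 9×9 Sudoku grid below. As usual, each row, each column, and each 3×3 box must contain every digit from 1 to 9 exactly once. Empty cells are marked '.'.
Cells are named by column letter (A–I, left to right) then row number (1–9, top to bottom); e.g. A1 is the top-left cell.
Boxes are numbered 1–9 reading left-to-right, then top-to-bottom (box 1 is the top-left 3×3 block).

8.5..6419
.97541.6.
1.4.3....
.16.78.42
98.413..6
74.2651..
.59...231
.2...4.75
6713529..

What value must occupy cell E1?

2

Row 1 already contains {1, 4, 5, 6, 8, 9}.
Column E already contains {1, 3, 4, 5, 6, 7}.
Its 3×3 block (box 2) already contains {1, 3, 4, 5, 6}.
The only value from 1–9 not eliminated is 2, so E1 = 2.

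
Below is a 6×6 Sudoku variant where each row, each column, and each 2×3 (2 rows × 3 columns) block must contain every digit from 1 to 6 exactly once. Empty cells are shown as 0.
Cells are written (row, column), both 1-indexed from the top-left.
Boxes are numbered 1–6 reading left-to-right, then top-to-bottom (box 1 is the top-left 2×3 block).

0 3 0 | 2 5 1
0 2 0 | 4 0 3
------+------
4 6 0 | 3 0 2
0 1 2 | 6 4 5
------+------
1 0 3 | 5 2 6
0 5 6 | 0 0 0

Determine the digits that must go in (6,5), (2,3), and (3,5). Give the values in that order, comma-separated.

For (6,5):
  Consider where 3 can go in row 6.
  (6,1) is out (box 5 already has a 3).
  (6,4) is out (column 4 already has a 3).
  (6,6) is out (column 6 already has a 3).
  So the only cell in row 6 that can hold 3 is (6,5).
  So (6,5) = 3.
For (2,3):
  Consider where 1 can go in column 3.
  (1,3) is out (row 1 already has a 1).
  (3,3) is out (box 3 already has a 1).
  So the only cell in column 3 that can hold 1 is (2,3).
  So (2,3) = 1.
For (3,5):
  Row 3 already contains {2, 3, 4, 6}.
  Column 5 already contains {2, 4, 5}.
  Its 2×3 block (box 4) already contains {2, 3, 4, 5, 6}.
  The only value from 1–6 not eliminated is 1, so (3,5) = 1.

3,1,1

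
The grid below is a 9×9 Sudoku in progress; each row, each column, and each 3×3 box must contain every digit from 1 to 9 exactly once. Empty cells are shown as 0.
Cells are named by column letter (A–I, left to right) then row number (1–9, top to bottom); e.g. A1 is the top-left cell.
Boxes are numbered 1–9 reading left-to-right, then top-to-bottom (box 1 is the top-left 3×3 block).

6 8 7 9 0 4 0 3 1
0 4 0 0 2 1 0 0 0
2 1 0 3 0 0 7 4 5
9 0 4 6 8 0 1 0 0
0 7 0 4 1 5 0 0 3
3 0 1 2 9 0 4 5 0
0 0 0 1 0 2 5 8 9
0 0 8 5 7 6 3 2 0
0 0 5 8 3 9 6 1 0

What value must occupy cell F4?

3

Cell F4 itself could take any of {3, 7} by direct elimination.
Consider where 3 can go in row 4.
B4 is out (box 4 already has a 3).
H4 is out (column H already has a 3).
I4 is out (column I already has a 3).
So the only cell in row 4 that can hold 3 is F4.
Therefore F4 = 3.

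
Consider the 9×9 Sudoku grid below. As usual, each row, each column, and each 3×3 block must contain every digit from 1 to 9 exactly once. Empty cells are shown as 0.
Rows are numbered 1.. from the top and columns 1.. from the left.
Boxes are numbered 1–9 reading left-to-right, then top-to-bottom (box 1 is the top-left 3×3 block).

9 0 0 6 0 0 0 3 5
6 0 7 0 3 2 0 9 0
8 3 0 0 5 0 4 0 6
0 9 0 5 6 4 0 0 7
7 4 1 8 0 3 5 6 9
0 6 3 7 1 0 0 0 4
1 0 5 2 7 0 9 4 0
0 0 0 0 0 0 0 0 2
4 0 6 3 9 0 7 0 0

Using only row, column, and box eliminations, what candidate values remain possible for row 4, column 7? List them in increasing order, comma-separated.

Row 4 already contains {4, 5, 6, 7, 9}.
Column 7 already contains {4, 5, 7, 9}.
Its 3×3 block (box 6) already contains {4, 5, 6, 7, 9}.
Removing those from 1–9 leaves {1, 2, 3, 8} as the candidates for row 4, column 7.

1,2,3,8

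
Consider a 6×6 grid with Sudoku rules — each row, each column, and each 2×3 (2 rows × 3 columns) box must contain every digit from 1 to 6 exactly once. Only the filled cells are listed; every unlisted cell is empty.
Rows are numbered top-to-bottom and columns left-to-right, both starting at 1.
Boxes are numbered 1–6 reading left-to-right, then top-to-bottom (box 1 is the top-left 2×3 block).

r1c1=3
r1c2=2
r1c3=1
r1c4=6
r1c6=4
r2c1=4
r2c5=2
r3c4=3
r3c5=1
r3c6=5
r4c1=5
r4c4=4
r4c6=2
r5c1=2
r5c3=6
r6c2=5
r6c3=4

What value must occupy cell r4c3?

3

Row 4 already contains {2, 4, 5}.
Column 3 already contains {1, 4, 6}.
Its 2×3 block (box 3) already contains {5}.
The only value from 1–6 not eliminated is 3, so r4c3 = 3.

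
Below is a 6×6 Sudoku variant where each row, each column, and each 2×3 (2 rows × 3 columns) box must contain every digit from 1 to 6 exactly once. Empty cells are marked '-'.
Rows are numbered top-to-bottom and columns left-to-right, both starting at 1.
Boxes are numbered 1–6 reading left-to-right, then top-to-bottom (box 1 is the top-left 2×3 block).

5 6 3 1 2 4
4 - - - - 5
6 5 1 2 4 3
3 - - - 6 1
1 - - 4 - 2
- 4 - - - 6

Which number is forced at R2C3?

Row 2 already contains {4, 5}.
Column 3 already contains {1, 3}.
Its 2×3 block (box 1) already contains {3, 4, 5, 6}.
The only value from 1–6 not eliminated is 2, so R2C3 = 2.

2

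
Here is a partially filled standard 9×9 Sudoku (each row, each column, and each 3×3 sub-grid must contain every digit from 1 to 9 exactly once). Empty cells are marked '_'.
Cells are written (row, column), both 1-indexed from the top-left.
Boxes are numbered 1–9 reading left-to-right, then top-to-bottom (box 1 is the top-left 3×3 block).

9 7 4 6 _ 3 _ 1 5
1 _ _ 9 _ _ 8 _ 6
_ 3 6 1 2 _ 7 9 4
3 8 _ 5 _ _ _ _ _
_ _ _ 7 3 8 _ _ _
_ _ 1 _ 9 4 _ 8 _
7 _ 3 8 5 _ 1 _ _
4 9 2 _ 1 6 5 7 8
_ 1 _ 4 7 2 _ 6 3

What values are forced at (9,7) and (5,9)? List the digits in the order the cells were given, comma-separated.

9,1

For (9,7):
  Row 9 already contains {1, 2, 3, 4, 6, 7}.
  Column 7 already contains {1, 5, 7, 8}.
  Its 3×3 block (box 9) already contains {1, 3, 5, 6, 7, 8}.
  The only value from 1–9 not eliminated is 9, so (9,7) = 9.
For (5,9):
  Consider where 1 can go in row 5.
  (5,1) is out (column 1 already has a 1).
  (5,2) is out (column 2 already has a 1).
  (5,3) is out (column 3 already has a 1).
  (5,7) is out (column 7 already has a 1).
  (5,8) is out (column 8 already has a 1).
  So the only cell in row 5 that can hold 1 is (5,9).
  So (5,9) = 1.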